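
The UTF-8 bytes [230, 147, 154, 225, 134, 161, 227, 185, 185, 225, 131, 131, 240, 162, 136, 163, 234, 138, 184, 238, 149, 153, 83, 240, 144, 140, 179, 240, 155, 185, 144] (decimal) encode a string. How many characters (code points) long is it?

Byte at offset 0: 0xE6 = 11100110 → 3-byte char (#1). Advance 3.
Byte at offset 3: 0xE1 = 11100001 → 3-byte char (#2). Advance 3.
Byte at offset 6: 0xE3 = 11100011 → 3-byte char (#3). Advance 3.
Byte at offset 9: 0xE1 = 11100001 → 3-byte char (#4). Advance 3.
Byte at offset 12: 0xF0 = 11110000 → 4-byte char (#5). Advance 4.
Byte at offset 16: 0xEA = 11101010 → 3-byte char (#6). Advance 3.
Byte at offset 19: 0xEE = 11101110 → 3-byte char (#7). Advance 3.
Byte at offset 22: 0x53 = 01010011 → 1-byte char (#8). Advance 1.
Byte at offset 23: 0xF0 = 11110000 → 4-byte char (#9). Advance 4.
Byte at offset 27: 0xF0 = 11110000 → 4-byte char (#10). Advance 4.
Reached end at offset 31 after 10 code points.

10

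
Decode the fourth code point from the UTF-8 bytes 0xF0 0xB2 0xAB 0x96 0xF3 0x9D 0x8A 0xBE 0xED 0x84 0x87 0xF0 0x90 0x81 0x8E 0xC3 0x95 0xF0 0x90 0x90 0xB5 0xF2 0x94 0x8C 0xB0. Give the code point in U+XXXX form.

U+1004E

Offset 0: leading byte 0xF0 = 11110000 → 4-byte char #1 = F0 B2 AB 96.
Offset 4: leading byte 0xF3 = 11110011 → 4-byte char #2 = F3 9D 8A BE.
Offset 8: leading byte 0xED = 11101101 → 3-byte char #3 = ED 84 87.
Offset 11: leading byte 0xF0 = 11110000 → 4-byte char #4 = F0 90 81 8E.
Leading byte 0xF0 = 11110000 matches 11110xxx → 4-byte sequence.
Byte 1: 0xF0 = 11110000, payload 000 (3 bits).
Byte 2: 0x90 = 10010000 (10xxxxxx ✓), payload 010000.
Byte 3: 0x81 = 10000001 (10xxxxxx ✓), payload 000001.
Byte 4: 0x8E = 10001110 (10xxxxxx ✓), payload 001110.
Concatenate: 000010000000001001110 = 0x1004E (21 bits → U+1004E).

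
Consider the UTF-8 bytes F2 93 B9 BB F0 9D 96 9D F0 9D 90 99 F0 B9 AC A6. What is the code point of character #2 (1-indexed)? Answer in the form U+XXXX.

Offset 0: leading byte 0xF2 = 11110010 → 4-byte char #1 = F2 93 B9 BB.
Offset 4: leading byte 0xF0 = 11110000 → 4-byte char #2 = F0 9D 96 9D.
Leading byte 0xF0 = 11110000 matches 11110xxx → 4-byte sequence.
Byte 1: 0xF0 = 11110000, payload 000 (3 bits).
Byte 2: 0x9D = 10011101 (10xxxxxx ✓), payload 011101.
Byte 3: 0x96 = 10010110 (10xxxxxx ✓), payload 010110.
Byte 4: 0x9D = 10011101 (10xxxxxx ✓), payload 011101.
Concatenate: 000011101010110011101 = 0x1D59D (21 bits → U+1D59D).

U+1D59D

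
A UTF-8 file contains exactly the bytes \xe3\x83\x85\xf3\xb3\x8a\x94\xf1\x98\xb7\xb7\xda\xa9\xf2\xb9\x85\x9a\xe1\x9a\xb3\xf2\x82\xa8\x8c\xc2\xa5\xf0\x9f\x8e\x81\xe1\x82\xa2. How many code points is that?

10

Byte at offset 0: 0xE3 = 11100011 → 3-byte char (#1). Advance 3.
Byte at offset 3: 0xF3 = 11110011 → 4-byte char (#2). Advance 4.
Byte at offset 7: 0xF1 = 11110001 → 4-byte char (#3). Advance 4.
Byte at offset 11: 0xDA = 11011010 → 2-byte char (#4). Advance 2.
Byte at offset 13: 0xF2 = 11110010 → 4-byte char (#5). Advance 4.
Byte at offset 17: 0xE1 = 11100001 → 3-byte char (#6). Advance 3.
Byte at offset 20: 0xF2 = 11110010 → 4-byte char (#7). Advance 4.
Byte at offset 24: 0xC2 = 11000010 → 2-byte char (#8). Advance 2.
Byte at offset 26: 0xF0 = 11110000 → 4-byte char (#9). Advance 4.
Byte at offset 30: 0xE1 = 11100001 → 3-byte char (#10). Advance 3.
Reached end at offset 33 after 10 code points.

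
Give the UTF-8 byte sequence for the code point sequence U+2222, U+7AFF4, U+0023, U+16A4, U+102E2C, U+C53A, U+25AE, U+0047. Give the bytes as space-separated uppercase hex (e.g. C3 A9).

U+2222: 3-byte form → E2 88 A2.
U+7AFF4: 4-byte form → F1 BA BF B4.
U+0023: 1-byte form → 23.
U+16A4: 3-byte form → E1 9A A4.
U+102E2C: 4-byte form → F4 82 B8 AC.
U+C53A: 3-byte form → EC 94 BA.
U+25AE: 3-byte form → E2 96 AE.
U+0047: 1-byte form → 47.
Concatenated (22 bytes): E2 88 A2 F1 BA BF B4 23 E1 9A A4 F4 82 B8 AC EC 94 BA E2 96 AE 47.

E2 88 A2 F1 BA BF B4 23 E1 9A A4 F4 82 B8 AC EC 94 BA E2 96 AE 47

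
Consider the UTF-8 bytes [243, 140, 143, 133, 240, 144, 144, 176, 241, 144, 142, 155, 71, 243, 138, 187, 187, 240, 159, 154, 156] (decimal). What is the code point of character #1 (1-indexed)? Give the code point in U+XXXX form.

U+CC3C5

Offset 0: leading byte 0xF3 = 11110011 → 4-byte char #1 = F3 8C 8F 85.
Leading byte 0xF3 = 11110011 matches 11110xxx → 4-byte sequence.
Byte 1: 0xF3 = 11110011, payload 011 (3 bits).
Byte 2: 0x8C = 10001100 (10xxxxxx ✓), payload 001100.
Byte 3: 0x8F = 10001111 (10xxxxxx ✓), payload 001111.
Byte 4: 0x85 = 10000101 (10xxxxxx ✓), payload 000101.
Concatenate: 011001100001111000101 = 0xCC3C5 (21 bits → U+CC3C5).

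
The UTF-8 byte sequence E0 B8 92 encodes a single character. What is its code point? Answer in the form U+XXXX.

U+0E12

Leading byte 0xE0 = 11100000 matches 1110xxxx → 3-byte sequence.
Byte 1: 0xE0 = 11100000, payload 0000 (4 bits).
Byte 2: 0xB8 = 10111000 (10xxxxxx ✓), payload 111000.
Byte 3: 0x92 = 10010010 (10xxxxxx ✓), payload 010010.
Concatenate: 0000111000010010 = 0xE12 (16 bits → U+0E12).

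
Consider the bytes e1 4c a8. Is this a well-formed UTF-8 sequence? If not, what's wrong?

Leading byte 0xE1 = 11100001 → 3-byte form.
Byte 2 is 0x4C = 01001100, which is not 10xxxxxx — expected a continuation byte.

invalid (non-continuation byte where continuation expected)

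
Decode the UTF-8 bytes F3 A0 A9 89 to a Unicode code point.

Leading byte 0xF3 = 11110011 matches 11110xxx → 4-byte sequence.
Byte 1: 0xF3 = 11110011, payload 011 (3 bits).
Byte 2: 0xA0 = 10100000 (10xxxxxx ✓), payload 100000.
Byte 3: 0xA9 = 10101001 (10xxxxxx ✓), payload 101001.
Byte 4: 0x89 = 10001001 (10xxxxxx ✓), payload 001001.
Concatenate: 011100000101001001001 = 0xE0A49 (21 bits → U+E0A49).

U+E0A49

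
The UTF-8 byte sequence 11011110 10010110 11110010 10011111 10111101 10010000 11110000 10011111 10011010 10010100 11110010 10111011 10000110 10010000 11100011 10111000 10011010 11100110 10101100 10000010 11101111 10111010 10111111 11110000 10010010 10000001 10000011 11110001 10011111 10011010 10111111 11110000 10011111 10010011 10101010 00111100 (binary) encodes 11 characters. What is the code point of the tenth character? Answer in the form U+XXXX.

Offset 0: leading byte 0xDE = 11011110 → 2-byte char #1 = DE 96.
Offset 2: leading byte 0xF2 = 11110010 → 4-byte char #2 = F2 9F BD 90.
Offset 6: leading byte 0xF0 = 11110000 → 4-byte char #3 = F0 9F 9A 94.
Offset 10: leading byte 0xF2 = 11110010 → 4-byte char #4 = F2 BB 86 90.
Offset 14: leading byte 0xE3 = 11100011 → 3-byte char #5 = E3 B8 9A.
Offset 17: leading byte 0xE6 = 11100110 → 3-byte char #6 = E6 AC 82.
Offset 20: leading byte 0xEF = 11101111 → 3-byte char #7 = EF BA BF.
Offset 23: leading byte 0xF0 = 11110000 → 4-byte char #8 = F0 92 81 83.
Offset 27: leading byte 0xF1 = 11110001 → 4-byte char #9 = F1 9F 9A BF.
Offset 31: leading byte 0xF0 = 11110000 → 4-byte char #10 = F0 9F 93 AA.
Leading byte 0xF0 = 11110000 matches 11110xxx → 4-byte sequence.
Byte 1: 0xF0 = 11110000, payload 000 (3 bits).
Byte 2: 0x9F = 10011111 (10xxxxxx ✓), payload 011111.
Byte 3: 0x93 = 10010011 (10xxxxxx ✓), payload 010011.
Byte 4: 0xAA = 10101010 (10xxxxxx ✓), payload 101010.
Concatenate: 000011111010011101010 = 0x1F4EA (21 bits → U+1F4EA).

U+1F4EA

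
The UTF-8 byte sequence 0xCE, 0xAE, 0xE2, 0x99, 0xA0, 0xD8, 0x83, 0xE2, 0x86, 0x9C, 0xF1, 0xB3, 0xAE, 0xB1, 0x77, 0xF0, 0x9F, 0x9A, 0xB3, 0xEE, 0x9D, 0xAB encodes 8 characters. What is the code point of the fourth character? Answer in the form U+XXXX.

Offset 0: leading byte 0xCE = 11001110 → 2-byte char #1 = CE AE.
Offset 2: leading byte 0xE2 = 11100010 → 3-byte char #2 = E2 99 A0.
Offset 5: leading byte 0xD8 = 11011000 → 2-byte char #3 = D8 83.
Offset 7: leading byte 0xE2 = 11100010 → 3-byte char #4 = E2 86 9C.
Leading byte 0xE2 = 11100010 matches 1110xxxx → 3-byte sequence.
Byte 1: 0xE2 = 11100010, payload 0010 (4 bits).
Byte 2: 0x86 = 10000110 (10xxxxxx ✓), payload 000110.
Byte 3: 0x9C = 10011100 (10xxxxxx ✓), payload 011100.
Concatenate: 0010000110011100 = 0x219C (16 bits → U+219C).

U+219C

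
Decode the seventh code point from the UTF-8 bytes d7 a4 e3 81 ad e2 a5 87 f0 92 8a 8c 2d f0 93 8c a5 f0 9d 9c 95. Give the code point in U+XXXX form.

Offset 0: leading byte 0xD7 = 11010111 → 2-byte char #1 = D7 A4.
Offset 2: leading byte 0xE3 = 11100011 → 3-byte char #2 = E3 81 AD.
Offset 5: leading byte 0xE2 = 11100010 → 3-byte char #3 = E2 A5 87.
Offset 8: leading byte 0xF0 = 11110000 → 4-byte char #4 = F0 92 8A 8C.
Offset 12: leading byte 0x2D = 00101101 → 1-byte char #5 = 2D.
Offset 13: leading byte 0xF0 = 11110000 → 4-byte char #6 = F0 93 8C A5.
Offset 17: leading byte 0xF0 = 11110000 → 4-byte char #7 = F0 9D 9C 95.
Leading byte 0xF0 = 11110000 matches 11110xxx → 4-byte sequence.
Byte 1: 0xF0 = 11110000, payload 000 (3 bits).
Byte 2: 0x9D = 10011101 (10xxxxxx ✓), payload 011101.
Byte 3: 0x9C = 10011100 (10xxxxxx ✓), payload 011100.
Byte 4: 0x95 = 10010101 (10xxxxxx ✓), payload 010101.
Concatenate: 000011101011100010101 = 0x1D715 (21 bits → U+1D715).

U+1D715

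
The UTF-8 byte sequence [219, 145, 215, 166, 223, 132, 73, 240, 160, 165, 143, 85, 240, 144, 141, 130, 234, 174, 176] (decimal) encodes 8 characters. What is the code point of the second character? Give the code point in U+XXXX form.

Offset 0: leading byte 0xDB = 11011011 → 2-byte char #1 = DB 91.
Offset 2: leading byte 0xD7 = 11010111 → 2-byte char #2 = D7 A6.
Leading byte 0xD7 = 11010111 matches 110xxxxx → 2-byte sequence.
Byte 1: 0xD7 = 11010111, payload 10111 (5 bits).
Byte 2: 0xA6 = 10100110 (10xxxxxx ✓), payload 100110.
Concatenate: 10111100110 = 0x5E6 (11 bits → U+05E6).

U+05E6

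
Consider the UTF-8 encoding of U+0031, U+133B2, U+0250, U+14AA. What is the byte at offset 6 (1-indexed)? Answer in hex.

0xC9

1-indexed offset 6 is 0-indexed offset 5.
U+0031 → 1-byte form 31 at offsets 0–0.
U+133B2 → 4-byte form F0 93 8E B2 at offsets 1–4.
U+0250 → 2-byte form C9 90 at offsets 5–6.
Offset 5 falls in char 3's range; it's byte 1 of C9 90 = 0xC9.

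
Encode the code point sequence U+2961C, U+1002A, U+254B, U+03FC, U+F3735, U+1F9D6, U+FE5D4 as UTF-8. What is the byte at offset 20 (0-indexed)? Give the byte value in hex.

U+2961C → 4-byte form F0 A9 98 9C at offsets 0–3.
U+1002A → 4-byte form F0 90 80 AA at offsets 4–7.
U+254B → 3-byte form E2 95 8B at offsets 8–10.
U+03FC → 2-byte form CF BC at offsets 11–12.
U+F3735 → 4-byte form F3 B3 9C B5 at offsets 13–16.
U+1F9D6 → 4-byte form F0 9F A7 96 at offsets 17–20.
Offset 20 falls in char 6's range; it's byte 4 of F0 9F A7 96 = 0x96.

0x96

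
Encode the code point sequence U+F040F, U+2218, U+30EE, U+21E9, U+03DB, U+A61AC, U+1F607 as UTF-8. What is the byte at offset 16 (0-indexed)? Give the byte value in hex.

0xA6

U+F040F → 4-byte form F3 B0 90 8F at offsets 0–3.
U+2218 → 3-byte form E2 88 98 at offsets 4–6.
U+30EE → 3-byte form E3 83 AE at offsets 7–9.
U+21E9 → 3-byte form E2 87 A9 at offsets 10–12.
U+03DB → 2-byte form CF 9B at offsets 13–14.
U+A61AC → 4-byte form F2 A6 86 AC at offsets 15–18.
Offset 16 falls in char 6's range; it's byte 2 of F2 A6 86 AC = 0xA6.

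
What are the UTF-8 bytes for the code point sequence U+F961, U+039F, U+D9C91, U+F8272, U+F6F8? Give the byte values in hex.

EF A5 A1 CE 9F F3 99 B2 91 F3 B8 89 B2 EF 9B B8

U+F961: 3-byte form → EF A5 A1.
U+039F: 2-byte form → CE 9F.
U+D9C91: 4-byte form → F3 99 B2 91.
U+F8272: 4-byte form → F3 B8 89 B2.
U+F6F8: 3-byte form → EF 9B B8.
Concatenated (16 bytes): EF A5 A1 CE 9F F3 99 B2 91 F3 B8 89 B2 EF 9B B8.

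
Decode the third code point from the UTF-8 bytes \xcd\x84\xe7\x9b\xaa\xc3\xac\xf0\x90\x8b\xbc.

U+00EC

Offset 0: leading byte 0xCD = 11001101 → 2-byte char #1 = CD 84.
Offset 2: leading byte 0xE7 = 11100111 → 3-byte char #2 = E7 9B AA.
Offset 5: leading byte 0xC3 = 11000011 → 2-byte char #3 = C3 AC.
Leading byte 0xC3 = 11000011 matches 110xxxxx → 2-byte sequence.
Byte 1: 0xC3 = 11000011, payload 00011 (5 bits).
Byte 2: 0xAC = 10101100 (10xxxxxx ✓), payload 101100.
Concatenate: 00011101100 = 0xEC (11 bits → U+00EC).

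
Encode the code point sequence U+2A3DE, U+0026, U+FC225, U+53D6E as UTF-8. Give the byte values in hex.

F0 AA 8F 9E 26 F3 BC 88 A5 F1 93 B5 AE

U+2A3DE: 4-byte form → F0 AA 8F 9E.
U+0026: 1-byte form → 26.
U+FC225: 4-byte form → F3 BC 88 A5.
U+53D6E: 4-byte form → F1 93 B5 AE.
Concatenated (13 bytes): F0 AA 8F 9E 26 F3 BC 88 A5 F1 93 B5 AE.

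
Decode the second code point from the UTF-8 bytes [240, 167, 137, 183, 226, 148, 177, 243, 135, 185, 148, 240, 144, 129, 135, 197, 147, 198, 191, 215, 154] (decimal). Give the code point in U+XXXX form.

Offset 0: leading byte 0xF0 = 11110000 → 4-byte char #1 = F0 A7 89 B7.
Offset 4: leading byte 0xE2 = 11100010 → 3-byte char #2 = E2 94 B1.
Leading byte 0xE2 = 11100010 matches 1110xxxx → 3-byte sequence.
Byte 1: 0xE2 = 11100010, payload 0010 (4 bits).
Byte 2: 0x94 = 10010100 (10xxxxxx ✓), payload 010100.
Byte 3: 0xB1 = 10110001 (10xxxxxx ✓), payload 110001.
Concatenate: 0010010100110001 = 0x2531 (16 bits → U+2531).

U+2531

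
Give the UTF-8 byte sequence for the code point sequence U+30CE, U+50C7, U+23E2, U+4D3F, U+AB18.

E3 83 8E E5 83 87 E2 8F A2 E4 B4 BF EA AC 98

U+30CE: 3-byte form → E3 83 8E.
U+50C7: 3-byte form → E5 83 87.
U+23E2: 3-byte form → E2 8F A2.
U+4D3F: 3-byte form → E4 B4 BF.
U+AB18: 3-byte form → EA AC 98.
Concatenated (15 bytes): E3 83 8E E5 83 87 E2 8F A2 E4 B4 BF EA AC 98.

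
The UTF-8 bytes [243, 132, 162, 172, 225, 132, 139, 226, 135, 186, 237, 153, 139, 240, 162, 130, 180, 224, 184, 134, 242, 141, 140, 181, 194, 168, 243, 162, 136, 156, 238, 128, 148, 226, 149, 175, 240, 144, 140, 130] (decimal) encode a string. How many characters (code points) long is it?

Byte at offset 0: 0xF3 = 11110011 → 4-byte char (#1). Advance 4.
Byte at offset 4: 0xE1 = 11100001 → 3-byte char (#2). Advance 3.
Byte at offset 7: 0xE2 = 11100010 → 3-byte char (#3). Advance 3.
Byte at offset 10: 0xED = 11101101 → 3-byte char (#4). Advance 3.
Byte at offset 13: 0xF0 = 11110000 → 4-byte char (#5). Advance 4.
Byte at offset 17: 0xE0 = 11100000 → 3-byte char (#6). Advance 3.
Byte at offset 20: 0xF2 = 11110010 → 4-byte char (#7). Advance 4.
Byte at offset 24: 0xC2 = 11000010 → 2-byte char (#8). Advance 2.
Byte at offset 26: 0xF3 = 11110011 → 4-byte char (#9). Advance 4.
Byte at offset 30: 0xEE = 11101110 → 3-byte char (#10). Advance 3.
Byte at offset 33: 0xE2 = 11100010 → 3-byte char (#11). Advance 3.
Byte at offset 36: 0xF0 = 11110000 → 4-byte char (#12). Advance 4.
Reached end at offset 40 after 12 code points.

12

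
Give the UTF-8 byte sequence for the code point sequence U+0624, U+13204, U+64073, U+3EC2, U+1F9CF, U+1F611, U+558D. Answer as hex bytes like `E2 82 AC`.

U+0624: 2-byte form → D8 A4.
U+13204: 4-byte form → F0 93 88 84.
U+64073: 4-byte form → F1 A4 81 B3.
U+3EC2: 3-byte form → E3 BB 82.
U+1F9CF: 4-byte form → F0 9F A7 8F.
U+1F611: 4-byte form → F0 9F 98 91.
U+558D: 3-byte form → E5 96 8D.
Concatenated (24 bytes): D8 A4 F0 93 88 84 F1 A4 81 B3 E3 BB 82 F0 9F A7 8F F0 9F 98 91 E5 96 8D.

D8 A4 F0 93 88 84 F1 A4 81 B3 E3 BB 82 F0 9F A7 8F F0 9F 98 91 E5 96 8D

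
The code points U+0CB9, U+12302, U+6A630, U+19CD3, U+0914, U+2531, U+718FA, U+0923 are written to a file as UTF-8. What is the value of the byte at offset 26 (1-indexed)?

1-indexed offset 26 is 0-indexed offset 25.
U+0CB9 → 3-byte form E0 B2 B9 at offsets 0–2.
U+12302 → 4-byte form F0 92 8C 82 at offsets 3–6.
U+6A630 → 4-byte form F1 AA 98 B0 at offsets 7–10.
U+19CD3 → 4-byte form F0 99 B3 93 at offsets 11–14.
U+0914 → 3-byte form E0 A4 94 at offsets 15–17.
U+2531 → 3-byte form E2 94 B1 at offsets 18–20.
U+718FA → 4-byte form F1 B1 A3 BA at offsets 21–24.
U+0923 → 3-byte form E0 A4 A3 at offsets 25–27.
Offset 25 falls in char 8's range; it's byte 1 of E0 A4 A3 = 0xE0.

0xE0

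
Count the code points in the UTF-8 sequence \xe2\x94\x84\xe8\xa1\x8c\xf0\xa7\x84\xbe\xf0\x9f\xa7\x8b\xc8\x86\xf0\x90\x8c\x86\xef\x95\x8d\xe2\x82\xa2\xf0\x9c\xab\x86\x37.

10

Byte at offset 0: 0xE2 = 11100010 → 3-byte char (#1). Advance 3.
Byte at offset 3: 0xE8 = 11101000 → 3-byte char (#2). Advance 3.
Byte at offset 6: 0xF0 = 11110000 → 4-byte char (#3). Advance 4.
Byte at offset 10: 0xF0 = 11110000 → 4-byte char (#4). Advance 4.
Byte at offset 14: 0xC8 = 11001000 → 2-byte char (#5). Advance 2.
Byte at offset 16: 0xF0 = 11110000 → 4-byte char (#6). Advance 4.
Byte at offset 20: 0xEF = 11101111 → 3-byte char (#7). Advance 3.
Byte at offset 23: 0xE2 = 11100010 → 3-byte char (#8). Advance 3.
Byte at offset 26: 0xF0 = 11110000 → 4-byte char (#9). Advance 4.
Byte at offset 30: 0x37 = 00110111 → 1-byte char (#10). Advance 1.
Reached end at offset 31 after 10 code points.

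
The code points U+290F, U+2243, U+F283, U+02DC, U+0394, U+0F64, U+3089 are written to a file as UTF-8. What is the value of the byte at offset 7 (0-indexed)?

0x8A

U+290F → 3-byte form E2 A4 8F at offsets 0–2.
U+2243 → 3-byte form E2 89 83 at offsets 3–5.
U+F283 → 3-byte form EF 8A 83 at offsets 6–8.
Offset 7 falls in char 3's range; it's byte 2 of EF 8A 83 = 0x8A.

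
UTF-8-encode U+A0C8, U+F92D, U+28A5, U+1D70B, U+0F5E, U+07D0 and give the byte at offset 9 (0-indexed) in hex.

U+A0C8 → 3-byte form EA 83 88 at offsets 0–2.
U+F92D → 3-byte form EF A4 AD at offsets 3–5.
U+28A5 → 3-byte form E2 A2 A5 at offsets 6–8.
U+1D70B → 4-byte form F0 9D 9C 8B at offsets 9–12.
Offset 9 falls in char 4's range; it's byte 1 of F0 9D 9C 8B = 0xF0.

0xF0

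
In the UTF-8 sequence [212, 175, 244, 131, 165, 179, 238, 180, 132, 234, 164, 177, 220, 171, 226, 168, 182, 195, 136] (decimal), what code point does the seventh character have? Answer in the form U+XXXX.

U+00C8

Offset 0: leading byte 0xD4 = 11010100 → 2-byte char #1 = D4 AF.
Offset 2: leading byte 0xF4 = 11110100 → 4-byte char #2 = F4 83 A5 B3.
Offset 6: leading byte 0xEE = 11101110 → 3-byte char #3 = EE B4 84.
Offset 9: leading byte 0xEA = 11101010 → 3-byte char #4 = EA A4 B1.
Offset 12: leading byte 0xDC = 11011100 → 2-byte char #5 = DC AB.
Offset 14: leading byte 0xE2 = 11100010 → 3-byte char #6 = E2 A8 B6.
Offset 17: leading byte 0xC3 = 11000011 → 2-byte char #7 = C3 88.
Leading byte 0xC3 = 11000011 matches 110xxxxx → 2-byte sequence.
Byte 1: 0xC3 = 11000011, payload 00011 (5 bits).
Byte 2: 0x88 = 10001000 (10xxxxxx ✓), payload 001000.
Concatenate: 00011001000 = 0xC8 (11 bits → U+00C8).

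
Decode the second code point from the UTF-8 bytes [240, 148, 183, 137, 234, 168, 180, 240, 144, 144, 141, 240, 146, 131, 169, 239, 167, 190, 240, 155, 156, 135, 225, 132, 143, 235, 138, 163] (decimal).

U+AA34

Offset 0: leading byte 0xF0 = 11110000 → 4-byte char #1 = F0 94 B7 89.
Offset 4: leading byte 0xEA = 11101010 → 3-byte char #2 = EA A8 B4.
Leading byte 0xEA = 11101010 matches 1110xxxx → 3-byte sequence.
Byte 1: 0xEA = 11101010, payload 1010 (4 bits).
Byte 2: 0xA8 = 10101000 (10xxxxxx ✓), payload 101000.
Byte 3: 0xB4 = 10110100 (10xxxxxx ✓), payload 110100.
Concatenate: 1010101000110100 = 0xAA34 (16 bits → U+AA34).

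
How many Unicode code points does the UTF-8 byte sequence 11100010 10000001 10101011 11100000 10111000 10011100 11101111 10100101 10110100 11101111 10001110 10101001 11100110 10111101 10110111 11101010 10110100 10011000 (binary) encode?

6

Byte at offset 0: 0xE2 = 11100010 → 3-byte char (#1). Advance 3.
Byte at offset 3: 0xE0 = 11100000 → 3-byte char (#2). Advance 3.
Byte at offset 6: 0xEF = 11101111 → 3-byte char (#3). Advance 3.
Byte at offset 9: 0xEF = 11101111 → 3-byte char (#4). Advance 3.
Byte at offset 12: 0xE6 = 11100110 → 3-byte char (#5). Advance 3.
Byte at offset 15: 0xEA = 11101010 → 3-byte char (#6). Advance 3.
Reached end at offset 18 after 6 code points.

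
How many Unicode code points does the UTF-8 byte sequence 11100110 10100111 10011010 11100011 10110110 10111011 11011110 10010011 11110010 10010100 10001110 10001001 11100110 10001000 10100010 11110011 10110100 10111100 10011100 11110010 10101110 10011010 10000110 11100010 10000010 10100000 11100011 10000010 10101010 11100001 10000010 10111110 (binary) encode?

10

Byte at offset 0: 0xE6 = 11100110 → 3-byte char (#1). Advance 3.
Byte at offset 3: 0xE3 = 11100011 → 3-byte char (#2). Advance 3.
Byte at offset 6: 0xDE = 11011110 → 2-byte char (#3). Advance 2.
Byte at offset 8: 0xF2 = 11110010 → 4-byte char (#4). Advance 4.
Byte at offset 12: 0xE6 = 11100110 → 3-byte char (#5). Advance 3.
Byte at offset 15: 0xF3 = 11110011 → 4-byte char (#6). Advance 4.
Byte at offset 19: 0xF2 = 11110010 → 4-byte char (#7). Advance 4.
Byte at offset 23: 0xE2 = 11100010 → 3-byte char (#8). Advance 3.
Byte at offset 26: 0xE3 = 11100011 → 3-byte char (#9). Advance 3.
Byte at offset 29: 0xE1 = 11100001 → 3-byte char (#10). Advance 3.
Reached end at offset 32 after 10 code points.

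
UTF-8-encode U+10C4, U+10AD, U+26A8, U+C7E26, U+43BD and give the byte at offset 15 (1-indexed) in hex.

1-indexed offset 15 is 0-indexed offset 14.
U+10C4 → 3-byte form E1 83 84 at offsets 0–2.
U+10AD → 3-byte form E1 82 AD at offsets 3–5.
U+26A8 → 3-byte form E2 9A A8 at offsets 6–8.
U+C7E26 → 4-byte form F3 87 B8 A6 at offsets 9–12.
U+43BD → 3-byte form E4 8E BD at offsets 13–15.
Offset 14 falls in char 5's range; it's byte 2 of E4 8E BD = 0x8E.

0x8E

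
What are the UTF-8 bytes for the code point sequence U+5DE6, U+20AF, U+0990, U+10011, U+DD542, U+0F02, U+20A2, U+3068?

U+5DE6: 3-byte form → E5 B7 A6.
U+20AF: 3-byte form → E2 82 AF.
U+0990: 3-byte form → E0 A6 90.
U+10011: 4-byte form → F0 90 80 91.
U+DD542: 4-byte form → F3 9D 95 82.
U+0F02: 3-byte form → E0 BC 82.
U+20A2: 3-byte form → E2 82 A2.
U+3068: 3-byte form → E3 81 A8.
Concatenated (26 bytes): E5 B7 A6 E2 82 AF E0 A6 90 F0 90 80 91 F3 9D 95 82 E0 BC 82 E2 82 A2 E3 81 A8.

E5 B7 A6 E2 82 AF E0 A6 90 F0 90 80 91 F3 9D 95 82 E0 BC 82 E2 82 A2 E3 81 A8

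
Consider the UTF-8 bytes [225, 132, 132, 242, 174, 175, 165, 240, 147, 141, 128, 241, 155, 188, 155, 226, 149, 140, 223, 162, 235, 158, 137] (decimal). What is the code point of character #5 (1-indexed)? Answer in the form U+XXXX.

U+254C

Offset 0: leading byte 0xE1 = 11100001 → 3-byte char #1 = E1 84 84.
Offset 3: leading byte 0xF2 = 11110010 → 4-byte char #2 = F2 AE AF A5.
Offset 7: leading byte 0xF0 = 11110000 → 4-byte char #3 = F0 93 8D 80.
Offset 11: leading byte 0xF1 = 11110001 → 4-byte char #4 = F1 9B BC 9B.
Offset 15: leading byte 0xE2 = 11100010 → 3-byte char #5 = E2 95 8C.
Leading byte 0xE2 = 11100010 matches 1110xxxx → 3-byte sequence.
Byte 1: 0xE2 = 11100010, payload 0010 (4 bits).
Byte 2: 0x95 = 10010101 (10xxxxxx ✓), payload 010101.
Byte 3: 0x8C = 10001100 (10xxxxxx ✓), payload 001100.
Concatenate: 0010010101001100 = 0x254C (16 bits → U+254C).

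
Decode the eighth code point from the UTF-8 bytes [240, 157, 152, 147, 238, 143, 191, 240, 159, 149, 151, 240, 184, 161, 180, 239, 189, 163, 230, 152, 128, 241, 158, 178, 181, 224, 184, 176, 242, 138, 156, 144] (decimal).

Offset 0: leading byte 0xF0 = 11110000 → 4-byte char #1 = F0 9D 98 93.
Offset 4: leading byte 0xEE = 11101110 → 3-byte char #2 = EE 8F BF.
Offset 7: leading byte 0xF0 = 11110000 → 4-byte char #3 = F0 9F 95 97.
Offset 11: leading byte 0xF0 = 11110000 → 4-byte char #4 = F0 B8 A1 B4.
Offset 15: leading byte 0xEF = 11101111 → 3-byte char #5 = EF BD A3.
Offset 18: leading byte 0xE6 = 11100110 → 3-byte char #6 = E6 98 80.
Offset 21: leading byte 0xF1 = 11110001 → 4-byte char #7 = F1 9E B2 B5.
Offset 25: leading byte 0xE0 = 11100000 → 3-byte char #8 = E0 B8 B0.
Leading byte 0xE0 = 11100000 matches 1110xxxx → 3-byte sequence.
Byte 1: 0xE0 = 11100000, payload 0000 (4 bits).
Byte 2: 0xB8 = 10111000 (10xxxxxx ✓), payload 111000.
Byte 3: 0xB0 = 10110000 (10xxxxxx ✓), payload 110000.
Concatenate: 0000111000110000 = 0xE30 (16 bits → U+0E30).

U+0E30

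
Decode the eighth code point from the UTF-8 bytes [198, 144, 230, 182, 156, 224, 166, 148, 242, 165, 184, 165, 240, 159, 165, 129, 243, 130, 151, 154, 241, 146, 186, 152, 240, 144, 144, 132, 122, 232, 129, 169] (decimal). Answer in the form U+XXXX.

Offset 0: leading byte 0xC6 = 11000110 → 2-byte char #1 = C6 90.
Offset 2: leading byte 0xE6 = 11100110 → 3-byte char #2 = E6 B6 9C.
Offset 5: leading byte 0xE0 = 11100000 → 3-byte char #3 = E0 A6 94.
Offset 8: leading byte 0xF2 = 11110010 → 4-byte char #4 = F2 A5 B8 A5.
Offset 12: leading byte 0xF0 = 11110000 → 4-byte char #5 = F0 9F A5 81.
Offset 16: leading byte 0xF3 = 11110011 → 4-byte char #6 = F3 82 97 9A.
Offset 20: leading byte 0xF1 = 11110001 → 4-byte char #7 = F1 92 BA 98.
Offset 24: leading byte 0xF0 = 11110000 → 4-byte char #8 = F0 90 90 84.
Leading byte 0xF0 = 11110000 matches 11110xxx → 4-byte sequence.
Byte 1: 0xF0 = 11110000, payload 000 (3 bits).
Byte 2: 0x90 = 10010000 (10xxxxxx ✓), payload 010000.
Byte 3: 0x90 = 10010000 (10xxxxxx ✓), payload 010000.
Byte 4: 0x84 = 10000100 (10xxxxxx ✓), payload 000100.
Concatenate: 000010000010000000100 = 0x10404 (21 bits → U+10404).

U+10404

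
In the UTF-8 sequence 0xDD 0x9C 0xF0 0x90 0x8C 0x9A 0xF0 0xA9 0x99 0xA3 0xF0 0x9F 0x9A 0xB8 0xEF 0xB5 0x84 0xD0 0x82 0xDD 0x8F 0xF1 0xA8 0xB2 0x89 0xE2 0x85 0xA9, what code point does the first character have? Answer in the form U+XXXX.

Offset 0: leading byte 0xDD = 11011101 → 2-byte char #1 = DD 9C.
Leading byte 0xDD = 11011101 matches 110xxxxx → 2-byte sequence.
Byte 1: 0xDD = 11011101, payload 11101 (5 bits).
Byte 2: 0x9C = 10011100 (10xxxxxx ✓), payload 011100.
Concatenate: 11101011100 = 0x75C (11 bits → U+075C).

U+075C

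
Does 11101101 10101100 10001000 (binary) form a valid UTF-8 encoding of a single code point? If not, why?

Structurally a 3-byte sequence; payload = 0xDB08.
But 0xDB08 is in U+D800–U+DFFF, the surrogate range. Surrogates are not Unicode scalar values and are forbidden in UTF-8.

invalid (encodes a surrogate (U+D800–U+DFFF))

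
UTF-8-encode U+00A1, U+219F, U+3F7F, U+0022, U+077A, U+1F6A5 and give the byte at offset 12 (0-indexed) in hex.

U+00A1 → 2-byte form C2 A1 at offsets 0–1.
U+219F → 3-byte form E2 86 9F at offsets 2–4.
U+3F7F → 3-byte form E3 BD BF at offsets 5–7.
U+0022 → 1-byte form 22 at offsets 8–8.
U+077A → 2-byte form DD BA at offsets 9–10.
U+1F6A5 → 4-byte form F0 9F 9A A5 at offsets 11–14.
Offset 12 falls in char 6's range; it's byte 2 of F0 9F 9A A5 = 0x9F.

0x9F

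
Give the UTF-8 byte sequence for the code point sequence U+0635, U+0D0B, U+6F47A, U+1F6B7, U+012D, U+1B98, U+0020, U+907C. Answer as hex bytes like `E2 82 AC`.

U+0635: 2-byte form → D8 B5.
U+0D0B: 3-byte form → E0 B4 8B.
U+6F47A: 4-byte form → F1 AF 91 BA.
U+1F6B7: 4-byte form → F0 9F 9A B7.
U+012D: 2-byte form → C4 AD.
U+1B98: 3-byte form → E1 AE 98.
U+0020: 1-byte form → 20.
U+907C: 3-byte form → E9 81 BC.
Concatenated (22 bytes): D8 B5 E0 B4 8B F1 AF 91 BA F0 9F 9A B7 C4 AD E1 AE 98 20 E9 81 BC.

D8 B5 E0 B4 8B F1 AF 91 BA F0 9F 9A B7 C4 AD E1 AE 98 20 E9 81 BC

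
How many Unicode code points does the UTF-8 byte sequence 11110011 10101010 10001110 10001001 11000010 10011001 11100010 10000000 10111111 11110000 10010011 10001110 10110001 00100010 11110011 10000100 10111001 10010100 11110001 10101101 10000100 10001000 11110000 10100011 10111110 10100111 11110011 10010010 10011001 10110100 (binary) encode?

9

Byte at offset 0: 0xF3 = 11110011 → 4-byte char (#1). Advance 4.
Byte at offset 4: 0xC2 = 11000010 → 2-byte char (#2). Advance 2.
Byte at offset 6: 0xE2 = 11100010 → 3-byte char (#3). Advance 3.
Byte at offset 9: 0xF0 = 11110000 → 4-byte char (#4). Advance 4.
Byte at offset 13: 0x22 = 00100010 → 1-byte char (#5). Advance 1.
Byte at offset 14: 0xF3 = 11110011 → 4-byte char (#6). Advance 4.
Byte at offset 18: 0xF1 = 11110001 → 4-byte char (#7). Advance 4.
Byte at offset 22: 0xF0 = 11110000 → 4-byte char (#8). Advance 4.
Byte at offset 26: 0xF3 = 11110011 → 4-byte char (#9). Advance 4.
Reached end at offset 30 after 9 code points.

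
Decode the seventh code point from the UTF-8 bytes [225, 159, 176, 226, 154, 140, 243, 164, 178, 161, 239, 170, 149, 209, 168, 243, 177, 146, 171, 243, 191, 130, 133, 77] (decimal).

U+FF085

Offset 0: leading byte 0xE1 = 11100001 → 3-byte char #1 = E1 9F B0.
Offset 3: leading byte 0xE2 = 11100010 → 3-byte char #2 = E2 9A 8C.
Offset 6: leading byte 0xF3 = 11110011 → 4-byte char #3 = F3 A4 B2 A1.
Offset 10: leading byte 0xEF = 11101111 → 3-byte char #4 = EF AA 95.
Offset 13: leading byte 0xD1 = 11010001 → 2-byte char #5 = D1 A8.
Offset 15: leading byte 0xF3 = 11110011 → 4-byte char #6 = F3 B1 92 AB.
Offset 19: leading byte 0xF3 = 11110011 → 4-byte char #7 = F3 BF 82 85.
Leading byte 0xF3 = 11110011 matches 11110xxx → 4-byte sequence.
Byte 1: 0xF3 = 11110011, payload 011 (3 bits).
Byte 2: 0xBF = 10111111 (10xxxxxx ✓), payload 111111.
Byte 3: 0x82 = 10000010 (10xxxxxx ✓), payload 000010.
Byte 4: 0x85 = 10000101 (10xxxxxx ✓), payload 000101.
Concatenate: 011111111000010000101 = 0xFF085 (21 bits → U+FF085).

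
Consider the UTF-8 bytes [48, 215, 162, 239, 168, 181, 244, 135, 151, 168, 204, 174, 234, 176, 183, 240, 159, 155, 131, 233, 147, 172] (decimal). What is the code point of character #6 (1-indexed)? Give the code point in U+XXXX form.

U+AC37

Offset 0: leading byte 0x30 = 00110000 → 1-byte char #1 = 30.
Offset 1: leading byte 0xD7 = 11010111 → 2-byte char #2 = D7 A2.
Offset 3: leading byte 0xEF = 11101111 → 3-byte char #3 = EF A8 B5.
Offset 6: leading byte 0xF4 = 11110100 → 4-byte char #4 = F4 87 97 A8.
Offset 10: leading byte 0xCC = 11001100 → 2-byte char #5 = CC AE.
Offset 12: leading byte 0xEA = 11101010 → 3-byte char #6 = EA B0 B7.
Leading byte 0xEA = 11101010 matches 1110xxxx → 3-byte sequence.
Byte 1: 0xEA = 11101010, payload 1010 (4 bits).
Byte 2: 0xB0 = 10110000 (10xxxxxx ✓), payload 110000.
Byte 3: 0xB7 = 10110111 (10xxxxxx ✓), payload 110111.
Concatenate: 1010110000110111 = 0xAC37 (16 bits → U+AC37).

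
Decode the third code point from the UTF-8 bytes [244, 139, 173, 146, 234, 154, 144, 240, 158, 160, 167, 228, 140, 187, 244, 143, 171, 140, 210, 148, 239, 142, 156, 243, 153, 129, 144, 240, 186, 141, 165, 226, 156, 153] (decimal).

U+1E827

Offset 0: leading byte 0xF4 = 11110100 → 4-byte char #1 = F4 8B AD 92.
Offset 4: leading byte 0xEA = 11101010 → 3-byte char #2 = EA 9A 90.
Offset 7: leading byte 0xF0 = 11110000 → 4-byte char #3 = F0 9E A0 A7.
Leading byte 0xF0 = 11110000 matches 11110xxx → 4-byte sequence.
Byte 1: 0xF0 = 11110000, payload 000 (3 bits).
Byte 2: 0x9E = 10011110 (10xxxxxx ✓), payload 011110.
Byte 3: 0xA0 = 10100000 (10xxxxxx ✓), payload 100000.
Byte 4: 0xA7 = 10100111 (10xxxxxx ✓), payload 100111.
Concatenate: 000011110100000100111 = 0x1E827 (21 bits → U+1E827).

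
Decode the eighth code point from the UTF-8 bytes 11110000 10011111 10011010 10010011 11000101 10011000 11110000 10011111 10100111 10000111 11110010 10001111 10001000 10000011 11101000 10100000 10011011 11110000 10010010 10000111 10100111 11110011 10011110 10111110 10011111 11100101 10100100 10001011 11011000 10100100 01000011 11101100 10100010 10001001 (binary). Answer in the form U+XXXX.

U+590B

Offset 0: leading byte 0xF0 = 11110000 → 4-byte char #1 = F0 9F 9A 93.
Offset 4: leading byte 0xC5 = 11000101 → 2-byte char #2 = C5 98.
Offset 6: leading byte 0xF0 = 11110000 → 4-byte char #3 = F0 9F A7 87.
Offset 10: leading byte 0xF2 = 11110010 → 4-byte char #4 = F2 8F 88 83.
Offset 14: leading byte 0xE8 = 11101000 → 3-byte char #5 = E8 A0 9B.
Offset 17: leading byte 0xF0 = 11110000 → 4-byte char #6 = F0 92 87 A7.
Offset 21: leading byte 0xF3 = 11110011 → 4-byte char #7 = F3 9E BE 9F.
Offset 25: leading byte 0xE5 = 11100101 → 3-byte char #8 = E5 A4 8B.
Leading byte 0xE5 = 11100101 matches 1110xxxx → 3-byte sequence.
Byte 1: 0xE5 = 11100101, payload 0101 (4 bits).
Byte 2: 0xA4 = 10100100 (10xxxxxx ✓), payload 100100.
Byte 3: 0x8B = 10001011 (10xxxxxx ✓), payload 001011.
Concatenate: 0101100100001011 = 0x590B (16 bits → U+590B).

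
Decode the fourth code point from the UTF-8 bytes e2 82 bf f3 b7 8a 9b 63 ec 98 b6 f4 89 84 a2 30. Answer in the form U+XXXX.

Offset 0: leading byte 0xE2 = 11100010 → 3-byte char #1 = E2 82 BF.
Offset 3: leading byte 0xF3 = 11110011 → 4-byte char #2 = F3 B7 8A 9B.
Offset 7: leading byte 0x63 = 01100011 → 1-byte char #3 = 63.
Offset 8: leading byte 0xEC = 11101100 → 3-byte char #4 = EC 98 B6.
Leading byte 0xEC = 11101100 matches 1110xxxx → 3-byte sequence.
Byte 1: 0xEC = 11101100, payload 1100 (4 bits).
Byte 2: 0x98 = 10011000 (10xxxxxx ✓), payload 011000.
Byte 3: 0xB6 = 10110110 (10xxxxxx ✓), payload 110110.
Concatenate: 1100011000110110 = 0xC636 (16 bits → U+C636).

U+C636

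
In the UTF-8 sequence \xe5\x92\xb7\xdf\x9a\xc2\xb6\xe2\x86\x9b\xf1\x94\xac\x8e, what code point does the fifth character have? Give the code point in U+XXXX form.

Offset 0: leading byte 0xE5 = 11100101 → 3-byte char #1 = E5 92 B7.
Offset 3: leading byte 0xDF = 11011111 → 2-byte char #2 = DF 9A.
Offset 5: leading byte 0xC2 = 11000010 → 2-byte char #3 = C2 B6.
Offset 7: leading byte 0xE2 = 11100010 → 3-byte char #4 = E2 86 9B.
Offset 10: leading byte 0xF1 = 11110001 → 4-byte char #5 = F1 94 AC 8E.
Leading byte 0xF1 = 11110001 matches 11110xxx → 4-byte sequence.
Byte 1: 0xF1 = 11110001, payload 001 (3 bits).
Byte 2: 0x94 = 10010100 (10xxxxxx ✓), payload 010100.
Byte 3: 0xAC = 10101100 (10xxxxxx ✓), payload 101100.
Byte 4: 0x8E = 10001110 (10xxxxxx ✓), payload 001110.
Concatenate: 001010100101100001110 = 0x54B0E (21 bits → U+54B0E).

U+54B0E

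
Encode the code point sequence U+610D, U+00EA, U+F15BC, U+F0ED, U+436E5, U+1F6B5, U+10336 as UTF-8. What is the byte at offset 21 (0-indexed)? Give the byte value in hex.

0x90

U+610D → 3-byte form E6 84 8D at offsets 0–2.
U+00EA → 2-byte form C3 AA at offsets 3–4.
U+F15BC → 4-byte form F3 B1 96 BC at offsets 5–8.
U+F0ED → 3-byte form EF 83 AD at offsets 9–11.
U+436E5 → 4-byte form F1 83 9B A5 at offsets 12–15.
U+1F6B5 → 4-byte form F0 9F 9A B5 at offsets 16–19.
U+10336 → 4-byte form F0 90 8C B6 at offsets 20–23.
Offset 21 falls in char 7's range; it's byte 2 of F0 90 8C B6 = 0x90.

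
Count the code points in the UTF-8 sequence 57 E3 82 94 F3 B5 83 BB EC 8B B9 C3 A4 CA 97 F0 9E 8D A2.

7

Byte at offset 0: 0x57 = 01010111 → 1-byte char (#1). Advance 1.
Byte at offset 1: 0xE3 = 11100011 → 3-byte char (#2). Advance 3.
Byte at offset 4: 0xF3 = 11110011 → 4-byte char (#3). Advance 4.
Byte at offset 8: 0xEC = 11101100 → 3-byte char (#4). Advance 3.
Byte at offset 11: 0xC3 = 11000011 → 2-byte char (#5). Advance 2.
Byte at offset 13: 0xCA = 11001010 → 2-byte char (#6). Advance 2.
Byte at offset 15: 0xF0 = 11110000 → 4-byte char (#7). Advance 4.
Reached end at offset 19 after 7 code points.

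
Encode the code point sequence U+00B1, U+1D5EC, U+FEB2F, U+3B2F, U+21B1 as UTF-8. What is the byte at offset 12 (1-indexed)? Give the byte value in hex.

1-indexed offset 12 is 0-indexed offset 11.
U+00B1 → 2-byte form C2 B1 at offsets 0–1.
U+1D5EC → 4-byte form F0 9D 97 AC at offsets 2–5.
U+FEB2F → 4-byte form F3 BE AC AF at offsets 6–9.
U+3B2F → 3-byte form E3 AC AF at offsets 10–12.
Offset 11 falls in char 4's range; it's byte 2 of E3 AC AF = 0xAC.

0xAC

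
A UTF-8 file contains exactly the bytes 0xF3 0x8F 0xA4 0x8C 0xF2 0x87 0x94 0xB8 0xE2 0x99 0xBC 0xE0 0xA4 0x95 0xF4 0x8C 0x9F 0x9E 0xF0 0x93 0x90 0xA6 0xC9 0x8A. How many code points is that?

Byte at offset 0: 0xF3 = 11110011 → 4-byte char (#1). Advance 4.
Byte at offset 4: 0xF2 = 11110010 → 4-byte char (#2). Advance 4.
Byte at offset 8: 0xE2 = 11100010 → 3-byte char (#3). Advance 3.
Byte at offset 11: 0xE0 = 11100000 → 3-byte char (#4). Advance 3.
Byte at offset 14: 0xF4 = 11110100 → 4-byte char (#5). Advance 4.
Byte at offset 18: 0xF0 = 11110000 → 4-byte char (#6). Advance 4.
Byte at offset 22: 0xC9 = 11001001 → 2-byte char (#7). Advance 2.
Reached end at offset 24 after 7 code points.

7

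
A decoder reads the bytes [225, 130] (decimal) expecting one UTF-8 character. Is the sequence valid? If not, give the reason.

invalid (sequence truncated)

Leading byte 0xE1 = 11100001 → 3-byte form, but only 2 bytes are present.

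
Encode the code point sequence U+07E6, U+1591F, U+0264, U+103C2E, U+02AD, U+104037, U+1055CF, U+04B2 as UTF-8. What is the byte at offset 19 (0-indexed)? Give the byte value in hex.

0x85

U+07E6 → 2-byte form DF A6 at offsets 0–1.
U+1591F → 4-byte form F0 95 A4 9F at offsets 2–5.
U+0264 → 2-byte form C9 A4 at offsets 6–7.
U+103C2E → 4-byte form F4 83 B0 AE at offsets 8–11.
U+02AD → 2-byte form CA AD at offsets 12–13.
U+104037 → 4-byte form F4 84 80 B7 at offsets 14–17.
U+1055CF → 4-byte form F4 85 97 8F at offsets 18–21.
Offset 19 falls in char 7's range; it's byte 2 of F4 85 97 8F = 0x85.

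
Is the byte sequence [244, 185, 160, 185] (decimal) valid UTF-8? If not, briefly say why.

Leading byte 0xF4 = 11110100 → 4-byte form.
Payload = 0x139839, which exceeds U+10FFFF, the maximum Unicode code point. (Leading bytes F5–FF, or F4 followed by ≥ 0x90, are invalid.)

invalid (encodes a value above U+10FFFF)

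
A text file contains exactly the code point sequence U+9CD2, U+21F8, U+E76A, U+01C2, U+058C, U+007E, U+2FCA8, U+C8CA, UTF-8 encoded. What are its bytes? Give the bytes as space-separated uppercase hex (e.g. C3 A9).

E9 B3 92 E2 87 B8 EE 9D AA C7 82 D6 8C 7E F0 AF B2 A8 EC A3 8A

U+9CD2: 3-byte form → E9 B3 92.
U+21F8: 3-byte form → E2 87 B8.
U+E76A: 3-byte form → EE 9D AA.
U+01C2: 2-byte form → C7 82.
U+058C: 2-byte form → D6 8C.
U+007E: 1-byte form → 7E.
U+2FCA8: 4-byte form → F0 AF B2 A8.
U+C8CA: 3-byte form → EC A3 8A.
Concatenated (21 bytes): E9 B3 92 E2 87 B8 EE 9D AA C7 82 D6 8C 7E F0 AF B2 A8 EC A3 8A.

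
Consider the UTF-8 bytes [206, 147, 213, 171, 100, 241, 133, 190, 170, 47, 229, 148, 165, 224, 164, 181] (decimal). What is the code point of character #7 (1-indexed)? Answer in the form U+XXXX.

Offset 0: leading byte 0xCE = 11001110 → 2-byte char #1 = CE 93.
Offset 2: leading byte 0xD5 = 11010101 → 2-byte char #2 = D5 AB.
Offset 4: leading byte 0x64 = 01100100 → 1-byte char #3 = 64.
Offset 5: leading byte 0xF1 = 11110001 → 4-byte char #4 = F1 85 BE AA.
Offset 9: leading byte 0x2F = 00101111 → 1-byte char #5 = 2F.
Offset 10: leading byte 0xE5 = 11100101 → 3-byte char #6 = E5 94 A5.
Offset 13: leading byte 0xE0 = 11100000 → 3-byte char #7 = E0 A4 B5.
Leading byte 0xE0 = 11100000 matches 1110xxxx → 3-byte sequence.
Byte 1: 0xE0 = 11100000, payload 0000 (4 bits).
Byte 2: 0xA4 = 10100100 (10xxxxxx ✓), payload 100100.
Byte 3: 0xB5 = 10110101 (10xxxxxx ✓), payload 110101.
Concatenate: 0000100100110101 = 0x935 (16 bits → U+0935).

U+0935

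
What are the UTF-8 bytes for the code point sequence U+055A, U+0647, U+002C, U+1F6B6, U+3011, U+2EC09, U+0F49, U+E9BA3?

D5 9A D9 87 2C F0 9F 9A B6 E3 80 91 F0 AE B0 89 E0 BD 89 F3 A9 AE A3

U+055A: 2-byte form → D5 9A.
U+0647: 2-byte form → D9 87.
U+002C: 1-byte form → 2C.
U+1F6B6: 4-byte form → F0 9F 9A B6.
U+3011: 3-byte form → E3 80 91.
U+2EC09: 4-byte form → F0 AE B0 89.
U+0F49: 3-byte form → E0 BD 89.
U+E9BA3: 4-byte form → F3 A9 AE A3.
Concatenated (23 bytes): D5 9A D9 87 2C F0 9F 9A B6 E3 80 91 F0 AE B0 89 E0 BD 89 F3 A9 AE A3.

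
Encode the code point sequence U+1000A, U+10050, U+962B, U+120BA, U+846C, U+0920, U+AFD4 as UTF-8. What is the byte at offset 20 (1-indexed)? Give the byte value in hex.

1-indexed offset 20 is 0-indexed offset 19.
U+1000A → 4-byte form F0 90 80 8A at offsets 0–3.
U+10050 → 4-byte form F0 90 81 90 at offsets 4–7.
U+962B → 3-byte form E9 98 AB at offsets 8–10.
U+120BA → 4-byte form F0 92 82 BA at offsets 11–14.
U+846C → 3-byte form E8 91 AC at offsets 15–17.
U+0920 → 3-byte form E0 A4 A0 at offsets 18–20.
Offset 19 falls in char 6's range; it's byte 2 of E0 A4 A0 = 0xA4.

0xA4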